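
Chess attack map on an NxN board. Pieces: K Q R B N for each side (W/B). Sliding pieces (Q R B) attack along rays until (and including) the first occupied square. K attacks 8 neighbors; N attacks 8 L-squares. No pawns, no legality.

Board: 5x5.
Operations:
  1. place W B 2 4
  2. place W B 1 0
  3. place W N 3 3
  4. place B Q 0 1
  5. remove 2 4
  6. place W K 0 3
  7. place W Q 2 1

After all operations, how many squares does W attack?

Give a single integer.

Op 1: place WB@(2,4)
Op 2: place WB@(1,0)
Op 3: place WN@(3,3)
Op 4: place BQ@(0,1)
Op 5: remove (2,4)
Op 6: place WK@(0,3)
Op 7: place WQ@(2,1)
Per-piece attacks for W:
  WK@(0,3): attacks (0,4) (0,2) (1,3) (1,4) (1,2)
  WB@(1,0): attacks (2,1) (0,1) [ray(1,1) blocked at (2,1); ray(-1,1) blocked at (0,1)]
  WQ@(2,1): attacks (2,2) (2,3) (2,4) (2,0) (3,1) (4,1) (1,1) (0,1) (3,2) (4,3) (3,0) (1,2) (0,3) (1,0) [ray(-1,0) blocked at (0,1); ray(-1,1) blocked at (0,3); ray(-1,-1) blocked at (1,0)]
  WN@(3,3): attacks (1,4) (4,1) (2,1) (1,2)
Union (19 distinct): (0,1) (0,2) (0,3) (0,4) (1,0) (1,1) (1,2) (1,3) (1,4) (2,0) (2,1) (2,2) (2,3) (2,4) (3,0) (3,1) (3,2) (4,1) (4,3)

Answer: 19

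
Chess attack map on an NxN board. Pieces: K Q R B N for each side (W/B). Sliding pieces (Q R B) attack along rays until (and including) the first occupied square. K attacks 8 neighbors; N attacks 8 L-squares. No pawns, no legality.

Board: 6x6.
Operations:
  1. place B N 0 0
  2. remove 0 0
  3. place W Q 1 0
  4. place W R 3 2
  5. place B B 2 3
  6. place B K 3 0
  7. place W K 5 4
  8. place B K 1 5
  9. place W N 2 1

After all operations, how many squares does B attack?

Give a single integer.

Op 1: place BN@(0,0)
Op 2: remove (0,0)
Op 3: place WQ@(1,0)
Op 4: place WR@(3,2)
Op 5: place BB@(2,3)
Op 6: place BK@(3,0)
Op 7: place WK@(5,4)
Op 8: place BK@(1,5)
Op 9: place WN@(2,1)
Per-piece attacks for B:
  BK@(1,5): attacks (1,4) (2,5) (0,5) (2,4) (0,4)
  BB@(2,3): attacks (3,4) (4,5) (3,2) (1,4) (0,5) (1,2) (0,1) [ray(1,-1) blocked at (3,2)]
  BK@(3,0): attacks (3,1) (4,0) (2,0) (4,1) (2,1)
Union (15 distinct): (0,1) (0,4) (0,5) (1,2) (1,4) (2,0) (2,1) (2,4) (2,5) (3,1) (3,2) (3,4) (4,0) (4,1) (4,5)

Answer: 15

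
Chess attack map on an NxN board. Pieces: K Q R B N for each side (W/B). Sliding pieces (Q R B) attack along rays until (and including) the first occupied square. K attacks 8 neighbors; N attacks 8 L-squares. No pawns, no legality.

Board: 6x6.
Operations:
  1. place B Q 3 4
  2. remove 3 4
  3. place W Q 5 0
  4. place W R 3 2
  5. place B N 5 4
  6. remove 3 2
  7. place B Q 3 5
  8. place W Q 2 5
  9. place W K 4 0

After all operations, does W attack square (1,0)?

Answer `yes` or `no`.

Answer: no

Derivation:
Op 1: place BQ@(3,4)
Op 2: remove (3,4)
Op 3: place WQ@(5,0)
Op 4: place WR@(3,2)
Op 5: place BN@(5,4)
Op 6: remove (3,2)
Op 7: place BQ@(3,5)
Op 8: place WQ@(2,5)
Op 9: place WK@(4,0)
Per-piece attacks for W:
  WQ@(2,5): attacks (2,4) (2,3) (2,2) (2,1) (2,0) (3,5) (1,5) (0,5) (3,4) (4,3) (5,2) (1,4) (0,3) [ray(1,0) blocked at (3,5)]
  WK@(4,0): attacks (4,1) (5,0) (3,0) (5,1) (3,1)
  WQ@(5,0): attacks (5,1) (5,2) (5,3) (5,4) (4,0) (4,1) (3,2) (2,3) (1,4) (0,5) [ray(0,1) blocked at (5,4); ray(-1,0) blocked at (4,0)]
W attacks (1,0): no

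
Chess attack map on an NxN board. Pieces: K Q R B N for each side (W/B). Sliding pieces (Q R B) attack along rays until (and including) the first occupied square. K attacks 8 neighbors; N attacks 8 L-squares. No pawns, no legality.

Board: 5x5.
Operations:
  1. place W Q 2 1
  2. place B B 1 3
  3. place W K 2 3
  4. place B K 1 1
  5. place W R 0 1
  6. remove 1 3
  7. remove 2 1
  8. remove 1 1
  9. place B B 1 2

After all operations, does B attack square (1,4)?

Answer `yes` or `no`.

Op 1: place WQ@(2,1)
Op 2: place BB@(1,3)
Op 3: place WK@(2,3)
Op 4: place BK@(1,1)
Op 5: place WR@(0,1)
Op 6: remove (1,3)
Op 7: remove (2,1)
Op 8: remove (1,1)
Op 9: place BB@(1,2)
Per-piece attacks for B:
  BB@(1,2): attacks (2,3) (2,1) (3,0) (0,3) (0,1) [ray(1,1) blocked at (2,3); ray(-1,-1) blocked at (0,1)]
B attacks (1,4): no

Answer: no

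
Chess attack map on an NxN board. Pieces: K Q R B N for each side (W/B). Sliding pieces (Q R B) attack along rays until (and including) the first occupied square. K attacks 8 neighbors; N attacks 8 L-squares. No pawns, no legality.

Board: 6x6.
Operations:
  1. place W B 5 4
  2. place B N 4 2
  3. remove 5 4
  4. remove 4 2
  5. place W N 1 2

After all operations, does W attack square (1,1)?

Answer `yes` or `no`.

Answer: no

Derivation:
Op 1: place WB@(5,4)
Op 2: place BN@(4,2)
Op 3: remove (5,4)
Op 4: remove (4,2)
Op 5: place WN@(1,2)
Per-piece attacks for W:
  WN@(1,2): attacks (2,4) (3,3) (0,4) (2,0) (3,1) (0,0)
W attacks (1,1): no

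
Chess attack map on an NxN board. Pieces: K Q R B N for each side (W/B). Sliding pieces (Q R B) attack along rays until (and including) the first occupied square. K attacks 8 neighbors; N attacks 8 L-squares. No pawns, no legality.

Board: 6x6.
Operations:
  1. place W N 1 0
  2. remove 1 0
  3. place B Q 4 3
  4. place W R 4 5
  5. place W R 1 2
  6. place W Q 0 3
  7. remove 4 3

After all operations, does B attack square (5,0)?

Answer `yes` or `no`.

Op 1: place WN@(1,0)
Op 2: remove (1,0)
Op 3: place BQ@(4,3)
Op 4: place WR@(4,5)
Op 5: place WR@(1,2)
Op 6: place WQ@(0,3)
Op 7: remove (4,3)
Per-piece attacks for B:
B attacks (5,0): no

Answer: no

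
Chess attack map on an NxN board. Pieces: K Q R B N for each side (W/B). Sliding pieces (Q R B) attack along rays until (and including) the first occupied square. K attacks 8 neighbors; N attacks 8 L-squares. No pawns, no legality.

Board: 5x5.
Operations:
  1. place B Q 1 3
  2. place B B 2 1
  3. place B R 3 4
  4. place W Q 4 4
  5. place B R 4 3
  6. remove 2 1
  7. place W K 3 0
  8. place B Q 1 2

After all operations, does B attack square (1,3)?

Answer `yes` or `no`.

Answer: yes

Derivation:
Op 1: place BQ@(1,3)
Op 2: place BB@(2,1)
Op 3: place BR@(3,4)
Op 4: place WQ@(4,4)
Op 5: place BR@(4,3)
Op 6: remove (2,1)
Op 7: place WK@(3,0)
Op 8: place BQ@(1,2)
Per-piece attacks for B:
  BQ@(1,2): attacks (1,3) (1,1) (1,0) (2,2) (3,2) (4,2) (0,2) (2,3) (3,4) (2,1) (3,0) (0,3) (0,1) [ray(0,1) blocked at (1,3); ray(1,1) blocked at (3,4); ray(1,-1) blocked at (3,0)]
  BQ@(1,3): attacks (1,4) (1,2) (2,3) (3,3) (4,3) (0,3) (2,4) (2,2) (3,1) (4,0) (0,4) (0,2) [ray(0,-1) blocked at (1,2); ray(1,0) blocked at (4,3)]
  BR@(3,4): attacks (3,3) (3,2) (3,1) (3,0) (4,4) (2,4) (1,4) (0,4) [ray(0,-1) blocked at (3,0); ray(1,0) blocked at (4,4)]
  BR@(4,3): attacks (4,4) (4,2) (4,1) (4,0) (3,3) (2,3) (1,3) [ray(0,1) blocked at (4,4); ray(-1,0) blocked at (1,3)]
B attacks (1,3): yes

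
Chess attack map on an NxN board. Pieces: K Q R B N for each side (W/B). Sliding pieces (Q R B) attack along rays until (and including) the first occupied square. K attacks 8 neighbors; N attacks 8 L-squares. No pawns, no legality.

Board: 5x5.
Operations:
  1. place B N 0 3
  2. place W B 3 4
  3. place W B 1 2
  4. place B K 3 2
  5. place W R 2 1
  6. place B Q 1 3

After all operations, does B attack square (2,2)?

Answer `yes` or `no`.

Op 1: place BN@(0,3)
Op 2: place WB@(3,4)
Op 3: place WB@(1,2)
Op 4: place BK@(3,2)
Op 5: place WR@(2,1)
Op 6: place BQ@(1,3)
Per-piece attacks for B:
  BN@(0,3): attacks (2,4) (1,1) (2,2)
  BQ@(1,3): attacks (1,4) (1,2) (2,3) (3,3) (4,3) (0,3) (2,4) (2,2) (3,1) (4,0) (0,4) (0,2) [ray(0,-1) blocked at (1,2); ray(-1,0) blocked at (0,3)]
  BK@(3,2): attacks (3,3) (3,1) (4,2) (2,2) (4,3) (4,1) (2,3) (2,1)
B attacks (2,2): yes

Answer: yes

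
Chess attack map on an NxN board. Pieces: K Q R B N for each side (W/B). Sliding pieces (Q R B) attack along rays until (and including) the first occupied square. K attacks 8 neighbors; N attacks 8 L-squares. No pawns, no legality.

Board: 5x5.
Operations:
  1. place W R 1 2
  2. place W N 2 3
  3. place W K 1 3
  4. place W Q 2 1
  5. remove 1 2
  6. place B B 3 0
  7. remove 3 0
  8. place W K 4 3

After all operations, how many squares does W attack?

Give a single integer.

Op 1: place WR@(1,2)
Op 2: place WN@(2,3)
Op 3: place WK@(1,3)
Op 4: place WQ@(2,1)
Op 5: remove (1,2)
Op 6: place BB@(3,0)
Op 7: remove (3,0)
Op 8: place WK@(4,3)
Per-piece attacks for W:
  WK@(1,3): attacks (1,4) (1,2) (2,3) (0,3) (2,4) (2,2) (0,4) (0,2)
  WQ@(2,1): attacks (2,2) (2,3) (2,0) (3,1) (4,1) (1,1) (0,1) (3,2) (4,3) (3,0) (1,2) (0,3) (1,0) [ray(0,1) blocked at (2,3); ray(1,1) blocked at (4,3)]
  WN@(2,3): attacks (4,4) (0,4) (3,1) (4,2) (1,1) (0,2)
  WK@(4,3): attacks (4,4) (4,2) (3,3) (3,4) (3,2)
Union (21 distinct): (0,1) (0,2) (0,3) (0,4) (1,0) (1,1) (1,2) (1,4) (2,0) (2,2) (2,3) (2,4) (3,0) (3,1) (3,2) (3,3) (3,4) (4,1) (4,2) (4,3) (4,4)

Answer: 21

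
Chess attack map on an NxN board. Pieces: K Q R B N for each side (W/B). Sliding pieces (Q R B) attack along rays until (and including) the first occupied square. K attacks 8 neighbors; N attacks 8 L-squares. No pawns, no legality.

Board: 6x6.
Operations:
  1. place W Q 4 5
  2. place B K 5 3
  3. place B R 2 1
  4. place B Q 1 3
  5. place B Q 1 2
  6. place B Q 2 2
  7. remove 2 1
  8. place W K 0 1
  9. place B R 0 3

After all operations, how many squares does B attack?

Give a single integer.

Answer: 33

Derivation:
Op 1: place WQ@(4,5)
Op 2: place BK@(5,3)
Op 3: place BR@(2,1)
Op 4: place BQ@(1,3)
Op 5: place BQ@(1,2)
Op 6: place BQ@(2,2)
Op 7: remove (2,1)
Op 8: place WK@(0,1)
Op 9: place BR@(0,3)
Per-piece attacks for B:
  BR@(0,3): attacks (0,4) (0,5) (0,2) (0,1) (1,3) [ray(0,-1) blocked at (0,1); ray(1,0) blocked at (1,3)]
  BQ@(1,2): attacks (1,3) (1,1) (1,0) (2,2) (0,2) (2,3) (3,4) (4,5) (2,1) (3,0) (0,3) (0,1) [ray(0,1) blocked at (1,3); ray(1,0) blocked at (2,2); ray(1,1) blocked at (4,5); ray(-1,1) blocked at (0,3); ray(-1,-1) blocked at (0,1)]
  BQ@(1,3): attacks (1,4) (1,5) (1,2) (2,3) (3,3) (4,3) (5,3) (0,3) (2,4) (3,5) (2,2) (0,4) (0,2) [ray(0,-1) blocked at (1,2); ray(1,0) blocked at (5,3); ray(-1,0) blocked at (0,3); ray(1,-1) blocked at (2,2)]
  BQ@(2,2): attacks (2,3) (2,4) (2,5) (2,1) (2,0) (3,2) (4,2) (5,2) (1,2) (3,3) (4,4) (5,5) (3,1) (4,0) (1,3) (1,1) (0,0) [ray(-1,0) blocked at (1,2); ray(-1,1) blocked at (1,3)]
  BK@(5,3): attacks (5,4) (5,2) (4,3) (4,4) (4,2)
Union (33 distinct): (0,0) (0,1) (0,2) (0,3) (0,4) (0,5) (1,0) (1,1) (1,2) (1,3) (1,4) (1,5) (2,0) (2,1) (2,2) (2,3) (2,4) (2,5) (3,0) (3,1) (3,2) (3,3) (3,4) (3,5) (4,0) (4,2) (4,3) (4,4) (4,5) (5,2) (5,3) (5,4) (5,5)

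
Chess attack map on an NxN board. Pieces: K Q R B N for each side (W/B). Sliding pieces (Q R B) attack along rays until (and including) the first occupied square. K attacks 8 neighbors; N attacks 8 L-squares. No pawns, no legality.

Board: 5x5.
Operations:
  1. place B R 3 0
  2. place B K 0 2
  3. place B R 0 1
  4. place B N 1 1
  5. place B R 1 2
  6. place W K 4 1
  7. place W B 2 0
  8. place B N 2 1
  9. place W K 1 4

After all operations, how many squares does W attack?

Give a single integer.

Op 1: place BR@(3,0)
Op 2: place BK@(0,2)
Op 3: place BR@(0,1)
Op 4: place BN@(1,1)
Op 5: place BR@(1,2)
Op 6: place WK@(4,1)
Op 7: place WB@(2,0)
Op 8: place BN@(2,1)
Op 9: place WK@(1,4)
Per-piece attacks for W:
  WK@(1,4): attacks (1,3) (2,4) (0,4) (2,3) (0,3)
  WB@(2,0): attacks (3,1) (4,2) (1,1) [ray(-1,1) blocked at (1,1)]
  WK@(4,1): attacks (4,2) (4,0) (3,1) (3,2) (3,0)
Union (11 distinct): (0,3) (0,4) (1,1) (1,3) (2,3) (2,4) (3,0) (3,1) (3,2) (4,0) (4,2)

Answer: 11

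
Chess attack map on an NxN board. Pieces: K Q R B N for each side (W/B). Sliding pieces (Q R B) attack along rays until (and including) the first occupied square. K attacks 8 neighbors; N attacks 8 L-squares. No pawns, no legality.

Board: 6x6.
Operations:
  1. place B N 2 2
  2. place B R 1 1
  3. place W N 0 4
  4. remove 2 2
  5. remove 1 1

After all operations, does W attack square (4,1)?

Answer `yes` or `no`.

Op 1: place BN@(2,2)
Op 2: place BR@(1,1)
Op 3: place WN@(0,4)
Op 4: remove (2,2)
Op 5: remove (1,1)
Per-piece attacks for W:
  WN@(0,4): attacks (2,5) (1,2) (2,3)
W attacks (4,1): no

Answer: no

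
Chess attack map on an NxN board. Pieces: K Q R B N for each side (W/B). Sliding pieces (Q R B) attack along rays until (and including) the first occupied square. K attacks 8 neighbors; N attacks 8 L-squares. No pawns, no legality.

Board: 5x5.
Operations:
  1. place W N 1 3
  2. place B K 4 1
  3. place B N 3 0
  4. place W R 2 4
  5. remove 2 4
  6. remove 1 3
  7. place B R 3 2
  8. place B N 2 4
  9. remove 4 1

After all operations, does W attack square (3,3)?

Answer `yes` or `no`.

Answer: no

Derivation:
Op 1: place WN@(1,3)
Op 2: place BK@(4,1)
Op 3: place BN@(3,0)
Op 4: place WR@(2,4)
Op 5: remove (2,4)
Op 6: remove (1,3)
Op 7: place BR@(3,2)
Op 8: place BN@(2,4)
Op 9: remove (4,1)
Per-piece attacks for W:
W attacks (3,3): no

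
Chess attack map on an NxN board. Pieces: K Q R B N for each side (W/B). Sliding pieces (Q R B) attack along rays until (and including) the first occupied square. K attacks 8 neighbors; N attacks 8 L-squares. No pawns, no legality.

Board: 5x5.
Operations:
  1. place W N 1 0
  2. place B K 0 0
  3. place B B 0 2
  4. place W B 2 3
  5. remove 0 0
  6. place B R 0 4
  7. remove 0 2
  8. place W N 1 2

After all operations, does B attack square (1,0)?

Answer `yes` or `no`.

Answer: no

Derivation:
Op 1: place WN@(1,0)
Op 2: place BK@(0,0)
Op 3: place BB@(0,2)
Op 4: place WB@(2,3)
Op 5: remove (0,0)
Op 6: place BR@(0,4)
Op 7: remove (0,2)
Op 8: place WN@(1,2)
Per-piece attacks for B:
  BR@(0,4): attacks (0,3) (0,2) (0,1) (0,0) (1,4) (2,4) (3,4) (4,4)
B attacks (1,0): no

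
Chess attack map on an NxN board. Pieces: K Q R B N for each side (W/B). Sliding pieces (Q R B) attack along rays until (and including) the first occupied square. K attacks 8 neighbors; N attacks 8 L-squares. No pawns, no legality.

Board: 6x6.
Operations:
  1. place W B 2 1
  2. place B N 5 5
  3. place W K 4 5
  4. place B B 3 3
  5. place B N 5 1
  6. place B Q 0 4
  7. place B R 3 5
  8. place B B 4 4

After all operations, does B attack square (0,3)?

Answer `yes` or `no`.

Answer: yes

Derivation:
Op 1: place WB@(2,1)
Op 2: place BN@(5,5)
Op 3: place WK@(4,5)
Op 4: place BB@(3,3)
Op 5: place BN@(5,1)
Op 6: place BQ@(0,4)
Op 7: place BR@(3,5)
Op 8: place BB@(4,4)
Per-piece attacks for B:
  BQ@(0,4): attacks (0,5) (0,3) (0,2) (0,1) (0,0) (1,4) (2,4) (3,4) (4,4) (1,5) (1,3) (2,2) (3,1) (4,0) [ray(1,0) blocked at (4,4)]
  BB@(3,3): attacks (4,4) (4,2) (5,1) (2,4) (1,5) (2,2) (1,1) (0,0) [ray(1,1) blocked at (4,4); ray(1,-1) blocked at (5,1)]
  BR@(3,5): attacks (3,4) (3,3) (4,5) (2,5) (1,5) (0,5) [ray(0,-1) blocked at (3,3); ray(1,0) blocked at (4,5)]
  BB@(4,4): attacks (5,5) (5,3) (3,5) (3,3) [ray(1,1) blocked at (5,5); ray(-1,1) blocked at (3,5); ray(-1,-1) blocked at (3,3)]
  BN@(5,1): attacks (4,3) (3,2) (3,0)
  BN@(5,5): attacks (4,3) (3,4)
B attacks (0,3): yes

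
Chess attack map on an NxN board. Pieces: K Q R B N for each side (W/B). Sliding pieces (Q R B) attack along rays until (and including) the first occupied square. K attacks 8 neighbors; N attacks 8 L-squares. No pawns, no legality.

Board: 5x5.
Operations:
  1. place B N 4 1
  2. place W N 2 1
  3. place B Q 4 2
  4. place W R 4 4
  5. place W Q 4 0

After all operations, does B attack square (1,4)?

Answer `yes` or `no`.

Answer: no

Derivation:
Op 1: place BN@(4,1)
Op 2: place WN@(2,1)
Op 3: place BQ@(4,2)
Op 4: place WR@(4,4)
Op 5: place WQ@(4,0)
Per-piece attacks for B:
  BN@(4,1): attacks (3,3) (2,2) (2,0)
  BQ@(4,2): attacks (4,3) (4,4) (4,1) (3,2) (2,2) (1,2) (0,2) (3,3) (2,4) (3,1) (2,0) [ray(0,1) blocked at (4,4); ray(0,-1) blocked at (4,1)]
B attacks (1,4): no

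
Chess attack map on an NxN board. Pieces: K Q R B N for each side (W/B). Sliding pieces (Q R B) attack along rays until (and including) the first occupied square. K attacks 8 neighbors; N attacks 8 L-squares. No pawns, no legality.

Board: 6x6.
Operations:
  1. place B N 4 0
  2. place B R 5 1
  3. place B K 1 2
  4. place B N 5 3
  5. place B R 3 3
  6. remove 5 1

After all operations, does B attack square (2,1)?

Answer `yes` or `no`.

Answer: yes

Derivation:
Op 1: place BN@(4,0)
Op 2: place BR@(5,1)
Op 3: place BK@(1,2)
Op 4: place BN@(5,3)
Op 5: place BR@(3,3)
Op 6: remove (5,1)
Per-piece attacks for B:
  BK@(1,2): attacks (1,3) (1,1) (2,2) (0,2) (2,3) (2,1) (0,3) (0,1)
  BR@(3,3): attacks (3,4) (3,5) (3,2) (3,1) (3,0) (4,3) (5,3) (2,3) (1,3) (0,3) [ray(1,0) blocked at (5,3)]
  BN@(4,0): attacks (5,2) (3,2) (2,1)
  BN@(5,3): attacks (4,5) (3,4) (4,1) (3,2)
B attacks (2,1): yes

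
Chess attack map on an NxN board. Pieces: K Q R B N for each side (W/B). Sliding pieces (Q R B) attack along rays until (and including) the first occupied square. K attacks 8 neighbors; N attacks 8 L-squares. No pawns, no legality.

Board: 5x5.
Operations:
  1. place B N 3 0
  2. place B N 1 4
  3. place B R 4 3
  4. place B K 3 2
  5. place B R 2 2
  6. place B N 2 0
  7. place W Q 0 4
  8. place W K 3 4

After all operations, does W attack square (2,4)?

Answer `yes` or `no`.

Answer: yes

Derivation:
Op 1: place BN@(3,0)
Op 2: place BN@(1,4)
Op 3: place BR@(4,3)
Op 4: place BK@(3,2)
Op 5: place BR@(2,2)
Op 6: place BN@(2,0)
Op 7: place WQ@(0,4)
Op 8: place WK@(3,4)
Per-piece attacks for W:
  WQ@(0,4): attacks (0,3) (0,2) (0,1) (0,0) (1,4) (1,3) (2,2) [ray(1,0) blocked at (1,4); ray(1,-1) blocked at (2,2)]
  WK@(3,4): attacks (3,3) (4,4) (2,4) (4,3) (2,3)
W attacks (2,4): yes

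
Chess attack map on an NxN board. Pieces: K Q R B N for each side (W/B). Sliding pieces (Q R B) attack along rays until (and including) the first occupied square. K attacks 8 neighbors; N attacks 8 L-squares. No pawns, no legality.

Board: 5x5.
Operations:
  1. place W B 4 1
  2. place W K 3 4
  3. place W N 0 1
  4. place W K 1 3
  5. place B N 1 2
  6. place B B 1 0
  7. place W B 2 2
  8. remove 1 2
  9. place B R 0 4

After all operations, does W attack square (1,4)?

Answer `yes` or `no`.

Op 1: place WB@(4,1)
Op 2: place WK@(3,4)
Op 3: place WN@(0,1)
Op 4: place WK@(1,3)
Op 5: place BN@(1,2)
Op 6: place BB@(1,0)
Op 7: place WB@(2,2)
Op 8: remove (1,2)
Op 9: place BR@(0,4)
Per-piece attacks for W:
  WN@(0,1): attacks (1,3) (2,2) (2,0)
  WK@(1,3): attacks (1,4) (1,2) (2,3) (0,3) (2,4) (2,2) (0,4) (0,2)
  WB@(2,2): attacks (3,3) (4,4) (3,1) (4,0) (1,3) (1,1) (0,0) [ray(-1,1) blocked at (1,3)]
  WK@(3,4): attacks (3,3) (4,4) (2,4) (4,3) (2,3)
  WB@(4,1): attacks (3,2) (2,3) (1,4) (3,0)
W attacks (1,4): yes

Answer: yes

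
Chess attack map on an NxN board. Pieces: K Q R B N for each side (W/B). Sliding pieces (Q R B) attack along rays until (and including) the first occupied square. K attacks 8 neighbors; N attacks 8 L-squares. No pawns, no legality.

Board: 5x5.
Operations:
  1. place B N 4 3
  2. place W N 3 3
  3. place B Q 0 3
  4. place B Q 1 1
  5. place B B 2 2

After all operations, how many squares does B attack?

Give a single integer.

Op 1: place BN@(4,3)
Op 2: place WN@(3,3)
Op 3: place BQ@(0,3)
Op 4: place BQ@(1,1)
Op 5: place BB@(2,2)
Per-piece attacks for B:
  BQ@(0,3): attacks (0,4) (0,2) (0,1) (0,0) (1,3) (2,3) (3,3) (1,4) (1,2) (2,1) (3,0) [ray(1,0) blocked at (3,3)]
  BQ@(1,1): attacks (1,2) (1,3) (1,4) (1,0) (2,1) (3,1) (4,1) (0,1) (2,2) (2,0) (0,2) (0,0) [ray(1,1) blocked at (2,2)]
  BB@(2,2): attacks (3,3) (3,1) (4,0) (1,3) (0,4) (1,1) [ray(1,1) blocked at (3,3); ray(-1,-1) blocked at (1,1)]
  BN@(4,3): attacks (2,4) (3,1) (2,2)
Union (19 distinct): (0,0) (0,1) (0,2) (0,4) (1,0) (1,1) (1,2) (1,3) (1,4) (2,0) (2,1) (2,2) (2,3) (2,4) (3,0) (3,1) (3,3) (4,0) (4,1)

Answer: 19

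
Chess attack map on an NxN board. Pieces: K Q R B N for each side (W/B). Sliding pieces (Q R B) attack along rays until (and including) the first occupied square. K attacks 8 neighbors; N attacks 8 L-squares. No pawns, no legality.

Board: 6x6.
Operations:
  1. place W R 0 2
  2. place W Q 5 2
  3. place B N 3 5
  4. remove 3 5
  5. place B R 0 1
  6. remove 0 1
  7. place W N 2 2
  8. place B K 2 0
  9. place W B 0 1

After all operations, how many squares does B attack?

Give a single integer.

Answer: 5

Derivation:
Op 1: place WR@(0,2)
Op 2: place WQ@(5,2)
Op 3: place BN@(3,5)
Op 4: remove (3,5)
Op 5: place BR@(0,1)
Op 6: remove (0,1)
Op 7: place WN@(2,2)
Op 8: place BK@(2,0)
Op 9: place WB@(0,1)
Per-piece attacks for B:
  BK@(2,0): attacks (2,1) (3,0) (1,0) (3,1) (1,1)
Union (5 distinct): (1,0) (1,1) (2,1) (3,0) (3,1)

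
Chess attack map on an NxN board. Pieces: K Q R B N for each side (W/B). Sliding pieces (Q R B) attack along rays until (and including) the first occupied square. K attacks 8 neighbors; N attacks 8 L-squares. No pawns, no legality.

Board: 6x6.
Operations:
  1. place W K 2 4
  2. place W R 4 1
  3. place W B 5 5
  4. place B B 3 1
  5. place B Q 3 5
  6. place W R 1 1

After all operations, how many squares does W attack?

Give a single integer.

Op 1: place WK@(2,4)
Op 2: place WR@(4,1)
Op 3: place WB@(5,5)
Op 4: place BB@(3,1)
Op 5: place BQ@(3,5)
Op 6: place WR@(1,1)
Per-piece attacks for W:
  WR@(1,1): attacks (1,2) (1,3) (1,4) (1,5) (1,0) (2,1) (3,1) (0,1) [ray(1,0) blocked at (3,1)]
  WK@(2,4): attacks (2,5) (2,3) (3,4) (1,4) (3,5) (3,3) (1,5) (1,3)
  WR@(4,1): attacks (4,2) (4,3) (4,4) (4,5) (4,0) (5,1) (3,1) [ray(-1,0) blocked at (3,1)]
  WB@(5,5): attacks (4,4) (3,3) (2,2) (1,1) [ray(-1,-1) blocked at (1,1)]
Union (21 distinct): (0,1) (1,0) (1,1) (1,2) (1,3) (1,4) (1,5) (2,1) (2,2) (2,3) (2,5) (3,1) (3,3) (3,4) (3,5) (4,0) (4,2) (4,3) (4,4) (4,5) (5,1)

Answer: 21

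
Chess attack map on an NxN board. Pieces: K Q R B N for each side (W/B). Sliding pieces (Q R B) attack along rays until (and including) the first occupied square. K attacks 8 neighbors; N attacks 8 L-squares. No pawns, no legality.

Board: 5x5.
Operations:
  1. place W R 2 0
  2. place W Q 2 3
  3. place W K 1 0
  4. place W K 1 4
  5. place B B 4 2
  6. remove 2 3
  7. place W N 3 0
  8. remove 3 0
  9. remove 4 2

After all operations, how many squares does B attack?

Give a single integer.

Answer: 0

Derivation:
Op 1: place WR@(2,0)
Op 2: place WQ@(2,3)
Op 3: place WK@(1,0)
Op 4: place WK@(1,4)
Op 5: place BB@(4,2)
Op 6: remove (2,3)
Op 7: place WN@(3,0)
Op 8: remove (3,0)
Op 9: remove (4,2)
Per-piece attacks for B:
Union (0 distinct): (none)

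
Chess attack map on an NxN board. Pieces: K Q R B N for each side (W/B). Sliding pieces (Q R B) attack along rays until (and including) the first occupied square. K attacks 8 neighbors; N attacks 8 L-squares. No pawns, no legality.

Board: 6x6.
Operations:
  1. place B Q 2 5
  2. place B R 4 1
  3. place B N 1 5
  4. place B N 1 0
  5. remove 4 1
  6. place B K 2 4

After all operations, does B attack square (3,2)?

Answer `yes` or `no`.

Answer: no

Derivation:
Op 1: place BQ@(2,5)
Op 2: place BR@(4,1)
Op 3: place BN@(1,5)
Op 4: place BN@(1,0)
Op 5: remove (4,1)
Op 6: place BK@(2,4)
Per-piece attacks for B:
  BN@(1,0): attacks (2,2) (3,1) (0,2)
  BN@(1,5): attacks (2,3) (3,4) (0,3)
  BK@(2,4): attacks (2,5) (2,3) (3,4) (1,4) (3,5) (3,3) (1,5) (1,3)
  BQ@(2,5): attacks (2,4) (3,5) (4,5) (5,5) (1,5) (3,4) (4,3) (5,2) (1,4) (0,3) [ray(0,-1) blocked at (2,4); ray(-1,0) blocked at (1,5)]
B attacks (3,2): no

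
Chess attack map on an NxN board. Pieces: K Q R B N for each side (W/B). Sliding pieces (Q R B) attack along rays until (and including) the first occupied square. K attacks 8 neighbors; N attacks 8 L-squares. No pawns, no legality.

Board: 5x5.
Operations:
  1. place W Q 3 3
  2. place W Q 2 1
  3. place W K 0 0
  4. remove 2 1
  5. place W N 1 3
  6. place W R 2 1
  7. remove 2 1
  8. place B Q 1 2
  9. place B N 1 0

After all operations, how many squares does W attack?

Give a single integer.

Op 1: place WQ@(3,3)
Op 2: place WQ@(2,1)
Op 3: place WK@(0,0)
Op 4: remove (2,1)
Op 5: place WN@(1,3)
Op 6: place WR@(2,1)
Op 7: remove (2,1)
Op 8: place BQ@(1,2)
Op 9: place BN@(1,0)
Per-piece attacks for W:
  WK@(0,0): attacks (0,1) (1,0) (1,1)
  WN@(1,3): attacks (3,4) (2,1) (3,2) (0,1)
  WQ@(3,3): attacks (3,4) (3,2) (3,1) (3,0) (4,3) (2,3) (1,3) (4,4) (4,2) (2,4) (2,2) (1,1) (0,0) [ray(-1,0) blocked at (1,3); ray(-1,-1) blocked at (0,0)]
Union (16 distinct): (0,0) (0,1) (1,0) (1,1) (1,3) (2,1) (2,2) (2,3) (2,4) (3,0) (3,1) (3,2) (3,4) (4,2) (4,3) (4,4)

Answer: 16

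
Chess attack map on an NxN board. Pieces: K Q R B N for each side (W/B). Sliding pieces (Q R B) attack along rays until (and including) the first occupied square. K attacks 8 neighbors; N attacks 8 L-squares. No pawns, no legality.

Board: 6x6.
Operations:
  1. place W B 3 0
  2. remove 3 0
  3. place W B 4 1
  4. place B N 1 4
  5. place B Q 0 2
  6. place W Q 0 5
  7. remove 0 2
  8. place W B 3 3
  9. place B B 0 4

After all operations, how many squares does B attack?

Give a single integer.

Op 1: place WB@(3,0)
Op 2: remove (3,0)
Op 3: place WB@(4,1)
Op 4: place BN@(1,4)
Op 5: place BQ@(0,2)
Op 6: place WQ@(0,5)
Op 7: remove (0,2)
Op 8: place WB@(3,3)
Op 9: place BB@(0,4)
Per-piece attacks for B:
  BB@(0,4): attacks (1,5) (1,3) (2,2) (3,1) (4,0)
  BN@(1,4): attacks (3,5) (2,2) (3,3) (0,2)
Union (8 distinct): (0,2) (1,3) (1,5) (2,2) (3,1) (3,3) (3,5) (4,0)

Answer: 8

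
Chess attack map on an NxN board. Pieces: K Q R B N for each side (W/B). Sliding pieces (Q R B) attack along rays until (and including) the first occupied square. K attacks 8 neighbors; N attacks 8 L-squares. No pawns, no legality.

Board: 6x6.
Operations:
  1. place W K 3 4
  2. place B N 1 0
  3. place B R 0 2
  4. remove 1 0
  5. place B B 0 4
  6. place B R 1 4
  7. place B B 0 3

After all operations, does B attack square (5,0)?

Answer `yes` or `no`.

Op 1: place WK@(3,4)
Op 2: place BN@(1,0)
Op 3: place BR@(0,2)
Op 4: remove (1,0)
Op 5: place BB@(0,4)
Op 6: place BR@(1,4)
Op 7: place BB@(0,3)
Per-piece attacks for B:
  BR@(0,2): attacks (0,3) (0,1) (0,0) (1,2) (2,2) (3,2) (4,2) (5,2) [ray(0,1) blocked at (0,3)]
  BB@(0,3): attacks (1,4) (1,2) (2,1) (3,0) [ray(1,1) blocked at (1,4)]
  BB@(0,4): attacks (1,5) (1,3) (2,2) (3,1) (4,0)
  BR@(1,4): attacks (1,5) (1,3) (1,2) (1,1) (1,0) (2,4) (3,4) (0,4) [ray(1,0) blocked at (3,4); ray(-1,0) blocked at (0,4)]
B attacks (5,0): no

Answer: no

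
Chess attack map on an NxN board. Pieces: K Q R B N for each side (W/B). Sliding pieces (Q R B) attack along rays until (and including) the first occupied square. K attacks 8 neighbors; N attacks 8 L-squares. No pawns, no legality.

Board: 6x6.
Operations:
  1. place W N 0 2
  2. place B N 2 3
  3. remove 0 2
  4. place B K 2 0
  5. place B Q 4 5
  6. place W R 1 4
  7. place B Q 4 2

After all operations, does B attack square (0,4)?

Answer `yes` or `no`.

Op 1: place WN@(0,2)
Op 2: place BN@(2,3)
Op 3: remove (0,2)
Op 4: place BK@(2,0)
Op 5: place BQ@(4,5)
Op 6: place WR@(1,4)
Op 7: place BQ@(4,2)
Per-piece attacks for B:
  BK@(2,0): attacks (2,1) (3,0) (1,0) (3,1) (1,1)
  BN@(2,3): attacks (3,5) (4,4) (1,5) (0,4) (3,1) (4,2) (1,1) (0,2)
  BQ@(4,2): attacks (4,3) (4,4) (4,5) (4,1) (4,0) (5,2) (3,2) (2,2) (1,2) (0,2) (5,3) (5,1) (3,3) (2,4) (1,5) (3,1) (2,0) [ray(0,1) blocked at (4,5); ray(-1,-1) blocked at (2,0)]
  BQ@(4,5): attacks (4,4) (4,3) (4,2) (5,5) (3,5) (2,5) (1,5) (0,5) (5,4) (3,4) (2,3) [ray(0,-1) blocked at (4,2); ray(-1,-1) blocked at (2,3)]
B attacks (0,4): yes

Answer: yes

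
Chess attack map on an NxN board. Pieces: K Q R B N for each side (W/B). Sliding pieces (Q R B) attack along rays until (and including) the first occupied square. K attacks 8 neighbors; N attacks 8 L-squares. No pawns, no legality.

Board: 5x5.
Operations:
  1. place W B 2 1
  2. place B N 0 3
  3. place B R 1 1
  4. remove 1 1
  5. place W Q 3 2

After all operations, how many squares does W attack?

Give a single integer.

Op 1: place WB@(2,1)
Op 2: place BN@(0,3)
Op 3: place BR@(1,1)
Op 4: remove (1,1)
Op 5: place WQ@(3,2)
Per-piece attacks for W:
  WB@(2,1): attacks (3,2) (3,0) (1,2) (0,3) (1,0) [ray(1,1) blocked at (3,2); ray(-1,1) blocked at (0,3)]
  WQ@(3,2): attacks (3,3) (3,4) (3,1) (3,0) (4,2) (2,2) (1,2) (0,2) (4,3) (4,1) (2,3) (1,4) (2,1) [ray(-1,-1) blocked at (2,1)]
Union (16 distinct): (0,2) (0,3) (1,0) (1,2) (1,4) (2,1) (2,2) (2,3) (3,0) (3,1) (3,2) (3,3) (3,4) (4,1) (4,2) (4,3)

Answer: 16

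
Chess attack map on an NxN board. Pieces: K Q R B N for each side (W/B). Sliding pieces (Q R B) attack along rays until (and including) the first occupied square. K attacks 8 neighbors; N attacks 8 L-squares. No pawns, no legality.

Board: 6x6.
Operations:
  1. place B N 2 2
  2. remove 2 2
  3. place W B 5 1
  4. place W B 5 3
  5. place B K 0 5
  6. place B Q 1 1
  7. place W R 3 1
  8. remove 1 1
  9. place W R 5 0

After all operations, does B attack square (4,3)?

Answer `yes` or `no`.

Op 1: place BN@(2,2)
Op 2: remove (2,2)
Op 3: place WB@(5,1)
Op 4: place WB@(5,3)
Op 5: place BK@(0,5)
Op 6: place BQ@(1,1)
Op 7: place WR@(3,1)
Op 8: remove (1,1)
Op 9: place WR@(5,0)
Per-piece attacks for B:
  BK@(0,5): attacks (0,4) (1,5) (1,4)
B attacks (4,3): no

Answer: no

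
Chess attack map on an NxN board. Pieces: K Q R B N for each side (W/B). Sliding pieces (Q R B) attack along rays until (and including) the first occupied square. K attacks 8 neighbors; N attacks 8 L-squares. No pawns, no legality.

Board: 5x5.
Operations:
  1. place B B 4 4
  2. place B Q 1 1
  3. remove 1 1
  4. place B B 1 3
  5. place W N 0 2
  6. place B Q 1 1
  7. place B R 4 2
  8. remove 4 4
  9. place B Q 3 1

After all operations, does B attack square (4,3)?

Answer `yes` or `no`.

Op 1: place BB@(4,4)
Op 2: place BQ@(1,1)
Op 3: remove (1,1)
Op 4: place BB@(1,3)
Op 5: place WN@(0,2)
Op 6: place BQ@(1,1)
Op 7: place BR@(4,2)
Op 8: remove (4,4)
Op 9: place BQ@(3,1)
Per-piece attacks for B:
  BQ@(1,1): attacks (1,2) (1,3) (1,0) (2,1) (3,1) (0,1) (2,2) (3,3) (4,4) (2,0) (0,2) (0,0) [ray(0,1) blocked at (1,3); ray(1,0) blocked at (3,1); ray(-1,1) blocked at (0,2)]
  BB@(1,3): attacks (2,4) (2,2) (3,1) (0,4) (0,2) [ray(1,-1) blocked at (3,1); ray(-1,-1) blocked at (0,2)]
  BQ@(3,1): attacks (3,2) (3,3) (3,4) (3,0) (4,1) (2,1) (1,1) (4,2) (4,0) (2,2) (1,3) (2,0) [ray(-1,0) blocked at (1,1); ray(1,1) blocked at (4,2); ray(-1,1) blocked at (1,3)]
  BR@(4,2): attacks (4,3) (4,4) (4,1) (4,0) (3,2) (2,2) (1,2) (0,2) [ray(-1,0) blocked at (0,2)]
B attacks (4,3): yes

Answer: yes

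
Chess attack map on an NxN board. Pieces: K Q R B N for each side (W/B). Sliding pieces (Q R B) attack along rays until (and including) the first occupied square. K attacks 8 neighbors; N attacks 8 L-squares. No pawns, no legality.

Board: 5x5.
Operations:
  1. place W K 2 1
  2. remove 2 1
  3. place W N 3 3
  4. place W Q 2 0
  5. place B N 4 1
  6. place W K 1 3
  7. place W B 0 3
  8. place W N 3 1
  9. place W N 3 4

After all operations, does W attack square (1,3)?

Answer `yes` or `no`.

Answer: yes

Derivation:
Op 1: place WK@(2,1)
Op 2: remove (2,1)
Op 3: place WN@(3,3)
Op 4: place WQ@(2,0)
Op 5: place BN@(4,1)
Op 6: place WK@(1,3)
Op 7: place WB@(0,3)
Op 8: place WN@(3,1)
Op 9: place WN@(3,4)
Per-piece attacks for W:
  WB@(0,3): attacks (1,4) (1,2) (2,1) (3,0)
  WK@(1,3): attacks (1,4) (1,2) (2,3) (0,3) (2,4) (2,2) (0,4) (0,2)
  WQ@(2,0): attacks (2,1) (2,2) (2,3) (2,4) (3,0) (4,0) (1,0) (0,0) (3,1) (1,1) (0,2) [ray(1,1) blocked at (3,1)]
  WN@(3,1): attacks (4,3) (2,3) (1,2) (1,0)
  WN@(3,3): attacks (1,4) (4,1) (2,1) (1,2)
  WN@(3,4): attacks (4,2) (2,2) (1,3)
W attacks (1,3): yes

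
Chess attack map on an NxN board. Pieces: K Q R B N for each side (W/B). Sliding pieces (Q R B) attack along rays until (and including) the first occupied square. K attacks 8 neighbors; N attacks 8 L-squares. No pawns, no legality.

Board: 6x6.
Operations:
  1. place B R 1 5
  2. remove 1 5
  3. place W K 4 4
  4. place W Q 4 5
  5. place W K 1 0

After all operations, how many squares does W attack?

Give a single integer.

Op 1: place BR@(1,5)
Op 2: remove (1,5)
Op 3: place WK@(4,4)
Op 4: place WQ@(4,5)
Op 5: place WK@(1,0)
Per-piece attacks for W:
  WK@(1,0): attacks (1,1) (2,0) (0,0) (2,1) (0,1)
  WK@(4,4): attacks (4,5) (4,3) (5,4) (3,4) (5,5) (5,3) (3,5) (3,3)
  WQ@(4,5): attacks (4,4) (5,5) (3,5) (2,5) (1,5) (0,5) (5,4) (3,4) (2,3) (1,2) (0,1) [ray(0,-1) blocked at (4,4)]
Union (19 distinct): (0,0) (0,1) (0,5) (1,1) (1,2) (1,5) (2,0) (2,1) (2,3) (2,5) (3,3) (3,4) (3,5) (4,3) (4,4) (4,5) (5,3) (5,4) (5,5)

Answer: 19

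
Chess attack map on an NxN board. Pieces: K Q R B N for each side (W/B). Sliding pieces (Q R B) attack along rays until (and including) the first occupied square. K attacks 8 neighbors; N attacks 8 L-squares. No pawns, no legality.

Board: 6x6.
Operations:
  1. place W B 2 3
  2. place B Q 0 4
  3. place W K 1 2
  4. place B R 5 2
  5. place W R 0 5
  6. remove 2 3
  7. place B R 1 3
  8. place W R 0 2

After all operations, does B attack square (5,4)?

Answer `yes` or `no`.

Op 1: place WB@(2,3)
Op 2: place BQ@(0,4)
Op 3: place WK@(1,2)
Op 4: place BR@(5,2)
Op 5: place WR@(0,5)
Op 6: remove (2,3)
Op 7: place BR@(1,3)
Op 8: place WR@(0,2)
Per-piece attacks for B:
  BQ@(0,4): attacks (0,5) (0,3) (0,2) (1,4) (2,4) (3,4) (4,4) (5,4) (1,5) (1,3) [ray(0,1) blocked at (0,5); ray(0,-1) blocked at (0,2); ray(1,-1) blocked at (1,3)]
  BR@(1,3): attacks (1,4) (1,5) (1,2) (2,3) (3,3) (4,3) (5,3) (0,3) [ray(0,-1) blocked at (1,2)]
  BR@(5,2): attacks (5,3) (5,4) (5,5) (5,1) (5,0) (4,2) (3,2) (2,2) (1,2) [ray(-1,0) blocked at (1,2)]
B attacks (5,4): yes

Answer: yes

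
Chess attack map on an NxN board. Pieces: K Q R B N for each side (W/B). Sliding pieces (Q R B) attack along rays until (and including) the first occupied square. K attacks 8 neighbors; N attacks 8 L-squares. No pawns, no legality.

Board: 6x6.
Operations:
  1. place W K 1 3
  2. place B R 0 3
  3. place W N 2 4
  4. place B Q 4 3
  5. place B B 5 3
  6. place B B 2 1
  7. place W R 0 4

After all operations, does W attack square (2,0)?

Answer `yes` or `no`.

Answer: no

Derivation:
Op 1: place WK@(1,3)
Op 2: place BR@(0,3)
Op 3: place WN@(2,4)
Op 4: place BQ@(4,3)
Op 5: place BB@(5,3)
Op 6: place BB@(2,1)
Op 7: place WR@(0,4)
Per-piece attacks for W:
  WR@(0,4): attacks (0,5) (0,3) (1,4) (2,4) [ray(0,-1) blocked at (0,3); ray(1,0) blocked at (2,4)]
  WK@(1,3): attacks (1,4) (1,2) (2,3) (0,3) (2,4) (2,2) (0,4) (0,2)
  WN@(2,4): attacks (4,5) (0,5) (3,2) (4,3) (1,2) (0,3)
W attacks (2,0): no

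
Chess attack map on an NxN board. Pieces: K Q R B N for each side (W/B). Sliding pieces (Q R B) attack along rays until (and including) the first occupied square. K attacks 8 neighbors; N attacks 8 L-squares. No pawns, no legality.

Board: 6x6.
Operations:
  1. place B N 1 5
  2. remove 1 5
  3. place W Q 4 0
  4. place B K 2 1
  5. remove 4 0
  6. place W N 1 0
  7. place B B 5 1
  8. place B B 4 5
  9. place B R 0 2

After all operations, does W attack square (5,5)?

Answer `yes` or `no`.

Op 1: place BN@(1,5)
Op 2: remove (1,5)
Op 3: place WQ@(4,0)
Op 4: place BK@(2,1)
Op 5: remove (4,0)
Op 6: place WN@(1,0)
Op 7: place BB@(5,1)
Op 8: place BB@(4,5)
Op 9: place BR@(0,2)
Per-piece attacks for W:
  WN@(1,0): attacks (2,2) (3,1) (0,2)
W attacks (5,5): no

Answer: no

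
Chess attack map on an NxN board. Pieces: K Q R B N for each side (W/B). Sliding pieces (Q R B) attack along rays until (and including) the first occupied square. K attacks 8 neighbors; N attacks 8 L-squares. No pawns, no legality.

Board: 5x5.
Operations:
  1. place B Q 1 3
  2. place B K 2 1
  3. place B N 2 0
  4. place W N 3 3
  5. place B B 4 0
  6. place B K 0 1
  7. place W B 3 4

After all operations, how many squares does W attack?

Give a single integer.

Answer: 7

Derivation:
Op 1: place BQ@(1,3)
Op 2: place BK@(2,1)
Op 3: place BN@(2,0)
Op 4: place WN@(3,3)
Op 5: place BB@(4,0)
Op 6: place BK@(0,1)
Op 7: place WB@(3,4)
Per-piece attacks for W:
  WN@(3,3): attacks (1,4) (4,1) (2,1) (1,2)
  WB@(3,4): attacks (4,3) (2,3) (1,2) (0,1) [ray(-1,-1) blocked at (0,1)]
Union (7 distinct): (0,1) (1,2) (1,4) (2,1) (2,3) (4,1) (4,3)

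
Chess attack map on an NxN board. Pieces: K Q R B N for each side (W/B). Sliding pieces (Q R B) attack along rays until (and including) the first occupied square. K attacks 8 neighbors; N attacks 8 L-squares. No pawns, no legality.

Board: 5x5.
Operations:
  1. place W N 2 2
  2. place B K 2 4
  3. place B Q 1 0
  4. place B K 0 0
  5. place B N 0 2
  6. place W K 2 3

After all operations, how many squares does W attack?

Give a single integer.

Op 1: place WN@(2,2)
Op 2: place BK@(2,4)
Op 3: place BQ@(1,0)
Op 4: place BK@(0,0)
Op 5: place BN@(0,2)
Op 6: place WK@(2,3)
Per-piece attacks for W:
  WN@(2,2): attacks (3,4) (4,3) (1,4) (0,3) (3,0) (4,1) (1,0) (0,1)
  WK@(2,3): attacks (2,4) (2,2) (3,3) (1,3) (3,4) (3,2) (1,4) (1,2)
Union (14 distinct): (0,1) (0,3) (1,0) (1,2) (1,3) (1,4) (2,2) (2,4) (3,0) (3,2) (3,3) (3,4) (4,1) (4,3)

Answer: 14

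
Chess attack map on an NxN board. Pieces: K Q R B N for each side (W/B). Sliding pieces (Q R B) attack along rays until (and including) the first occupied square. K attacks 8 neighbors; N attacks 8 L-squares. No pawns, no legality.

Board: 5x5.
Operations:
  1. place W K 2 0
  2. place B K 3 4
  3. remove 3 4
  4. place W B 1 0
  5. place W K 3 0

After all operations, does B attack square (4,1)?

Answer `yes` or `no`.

Answer: no

Derivation:
Op 1: place WK@(2,0)
Op 2: place BK@(3,4)
Op 3: remove (3,4)
Op 4: place WB@(1,0)
Op 5: place WK@(3,0)
Per-piece attacks for B:
B attacks (4,1): no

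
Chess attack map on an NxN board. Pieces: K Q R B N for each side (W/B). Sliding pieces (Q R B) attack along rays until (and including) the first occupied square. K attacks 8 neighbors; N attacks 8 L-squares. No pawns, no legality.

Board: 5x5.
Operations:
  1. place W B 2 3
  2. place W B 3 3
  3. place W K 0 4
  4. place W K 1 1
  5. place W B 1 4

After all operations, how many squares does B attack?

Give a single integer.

Answer: 0

Derivation:
Op 1: place WB@(2,3)
Op 2: place WB@(3,3)
Op 3: place WK@(0,4)
Op 4: place WK@(1,1)
Op 5: place WB@(1,4)
Per-piece attacks for B:
Union (0 distinct): (none)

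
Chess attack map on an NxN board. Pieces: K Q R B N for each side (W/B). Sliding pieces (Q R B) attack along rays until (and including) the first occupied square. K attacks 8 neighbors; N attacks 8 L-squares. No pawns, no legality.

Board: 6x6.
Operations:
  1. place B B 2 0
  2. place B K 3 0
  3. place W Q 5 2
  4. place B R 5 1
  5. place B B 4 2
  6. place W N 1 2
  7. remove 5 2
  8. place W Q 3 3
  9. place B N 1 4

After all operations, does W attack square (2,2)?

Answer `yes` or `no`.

Answer: yes

Derivation:
Op 1: place BB@(2,0)
Op 2: place BK@(3,0)
Op 3: place WQ@(5,2)
Op 4: place BR@(5,1)
Op 5: place BB@(4,2)
Op 6: place WN@(1,2)
Op 7: remove (5,2)
Op 8: place WQ@(3,3)
Op 9: place BN@(1,4)
Per-piece attacks for W:
  WN@(1,2): attacks (2,4) (3,3) (0,4) (2,0) (3,1) (0,0)
  WQ@(3,3): attacks (3,4) (3,5) (3,2) (3,1) (3,0) (4,3) (5,3) (2,3) (1,3) (0,3) (4,4) (5,5) (4,2) (2,4) (1,5) (2,2) (1,1) (0,0) [ray(0,-1) blocked at (3,0); ray(1,-1) blocked at (4,2)]
W attacks (2,2): yes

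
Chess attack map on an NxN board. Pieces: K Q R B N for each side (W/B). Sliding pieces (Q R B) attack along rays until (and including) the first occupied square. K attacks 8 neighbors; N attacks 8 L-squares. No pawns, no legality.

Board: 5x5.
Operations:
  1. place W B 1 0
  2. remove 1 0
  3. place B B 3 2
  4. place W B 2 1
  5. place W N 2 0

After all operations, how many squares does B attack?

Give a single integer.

Op 1: place WB@(1,0)
Op 2: remove (1,0)
Op 3: place BB@(3,2)
Op 4: place WB@(2,1)
Op 5: place WN@(2,0)
Per-piece attacks for B:
  BB@(3,2): attacks (4,3) (4,1) (2,3) (1,4) (2,1) [ray(-1,-1) blocked at (2,1)]
Union (5 distinct): (1,4) (2,1) (2,3) (4,1) (4,3)

Answer: 5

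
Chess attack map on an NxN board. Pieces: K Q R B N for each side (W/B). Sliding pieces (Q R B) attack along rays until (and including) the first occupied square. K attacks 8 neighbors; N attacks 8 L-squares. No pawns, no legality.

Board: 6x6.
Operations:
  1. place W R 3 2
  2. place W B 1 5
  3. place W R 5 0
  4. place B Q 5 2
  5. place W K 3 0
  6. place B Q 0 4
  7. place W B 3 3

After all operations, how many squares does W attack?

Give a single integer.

Op 1: place WR@(3,2)
Op 2: place WB@(1,5)
Op 3: place WR@(5,0)
Op 4: place BQ@(5,2)
Op 5: place WK@(3,0)
Op 6: place BQ@(0,4)
Op 7: place WB@(3,3)
Per-piece attacks for W:
  WB@(1,5): attacks (2,4) (3,3) (0,4) [ray(1,-1) blocked at (3,3); ray(-1,-1) blocked at (0,4)]
  WK@(3,0): attacks (3,1) (4,0) (2,0) (4,1) (2,1)
  WR@(3,2): attacks (3,3) (3,1) (3,0) (4,2) (5,2) (2,2) (1,2) (0,2) [ray(0,1) blocked at (3,3); ray(0,-1) blocked at (3,0); ray(1,0) blocked at (5,2)]
  WB@(3,3): attacks (4,4) (5,5) (4,2) (5,1) (2,4) (1,5) (2,2) (1,1) (0,0) [ray(-1,1) blocked at (1,5)]
  WR@(5,0): attacks (5,1) (5,2) (4,0) (3,0) [ray(0,1) blocked at (5,2); ray(-1,0) blocked at (3,0)]
Union (20 distinct): (0,0) (0,2) (0,4) (1,1) (1,2) (1,5) (2,0) (2,1) (2,2) (2,4) (3,0) (3,1) (3,3) (4,0) (4,1) (4,2) (4,4) (5,1) (5,2) (5,5)

Answer: 20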